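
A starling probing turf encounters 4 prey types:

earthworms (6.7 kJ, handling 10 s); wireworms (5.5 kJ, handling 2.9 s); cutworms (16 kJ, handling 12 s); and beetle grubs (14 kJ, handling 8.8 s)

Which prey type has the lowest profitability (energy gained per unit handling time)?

Profitability E/h (kJ/s): earthworms = 6.7/10 = 0.67, wireworms = 5.5/2.9 = 1.9, cutworms = 16/12 = 1.33, beetle grubs = 14/8.8 = 1.59.
Ranked: wireworms > beetle grubs > cutworms > earthworms.

earthworms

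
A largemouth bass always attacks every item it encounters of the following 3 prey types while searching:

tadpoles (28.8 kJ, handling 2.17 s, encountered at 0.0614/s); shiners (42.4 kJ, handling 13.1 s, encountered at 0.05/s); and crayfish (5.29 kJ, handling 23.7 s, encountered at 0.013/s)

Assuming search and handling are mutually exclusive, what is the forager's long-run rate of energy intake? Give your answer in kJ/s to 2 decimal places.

Energy encountered per unit search time: 0.0614×28.8 + 0.05×42.4 + 0.013×5.29 = 3.957 kJ/s.
Handling time per unit search time: 0.0614×2.17 + 0.05×13.1 + 0.013×23.7 = 1.096.
Rate = 3.957/(1 + 1.096) = 1.888 kJ/s.

1.89 kJ/s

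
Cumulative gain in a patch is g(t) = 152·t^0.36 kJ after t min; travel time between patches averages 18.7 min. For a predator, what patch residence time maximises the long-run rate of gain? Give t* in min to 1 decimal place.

Optimal t* satisfies g'(t*) = g(t*)/(T + t*).
g'(t) = 0.36·152·t^-0.64. Setting 0.36·152·t^-0.64 = 152·t^0.36/(18.7+t) gives 0.36(18.7+t) = t, so 0.64·t = 0.36×18.7.
t* = 0.36×18.7/0.64 = 10.52 min.

10.5 min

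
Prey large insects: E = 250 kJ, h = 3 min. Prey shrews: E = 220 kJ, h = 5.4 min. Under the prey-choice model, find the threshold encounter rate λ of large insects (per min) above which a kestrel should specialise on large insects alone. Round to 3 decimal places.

0.319 per min

The zero-one rule: include shrews iff E₂/h₂ > λE₁/(1+λh₁). Equality gives the switch point.
λE₁h₂ = E₂ + λE₂h₁ ⇒ λ = E₂/(E₁h₂ − E₂h₁) = 220/(1350 − 660) = 0.3188 per min.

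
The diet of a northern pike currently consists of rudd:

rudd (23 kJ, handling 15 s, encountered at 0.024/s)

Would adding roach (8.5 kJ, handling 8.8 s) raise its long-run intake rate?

Yes

Intake rate on the current diet: R = (0.024×23) / (1 + 0.024×15) = 0.552/1.36 = 0.4059 kJ/s.
roach: E/h = 8.5/8.8 = 0.9659 kJ/s.
Since 0.9659 > R, including roach increases the long-run rate.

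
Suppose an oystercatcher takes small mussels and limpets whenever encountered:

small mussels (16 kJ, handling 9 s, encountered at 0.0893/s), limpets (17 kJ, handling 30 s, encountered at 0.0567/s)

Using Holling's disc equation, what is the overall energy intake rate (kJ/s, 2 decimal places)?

R = Σλ_iE_i / (1 + Σλ_ih_i)
Numerator: 0.0893×16 + 0.0567×17 = 2.393
Denominator: 1 + 0.0893×9 + 0.0567×30 = 3.505
R = 2.393/3.505 = 0.6827 kJ/s

0.68 kJ/s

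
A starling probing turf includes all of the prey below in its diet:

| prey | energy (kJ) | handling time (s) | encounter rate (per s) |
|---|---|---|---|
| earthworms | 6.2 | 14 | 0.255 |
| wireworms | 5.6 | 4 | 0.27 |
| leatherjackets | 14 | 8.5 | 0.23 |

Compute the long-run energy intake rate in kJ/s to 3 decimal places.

Energy encountered per unit search time: 0.255×6.2 + 0.27×5.6 + 0.23×14 = 6.313 kJ/s.
Handling time per unit search time: 0.255×14 + 0.27×4 + 0.23×8.5 = 6.605.
Rate = 6.313/(1 + 6.605) = 0.8301 kJ/s.

0.830 kJ/s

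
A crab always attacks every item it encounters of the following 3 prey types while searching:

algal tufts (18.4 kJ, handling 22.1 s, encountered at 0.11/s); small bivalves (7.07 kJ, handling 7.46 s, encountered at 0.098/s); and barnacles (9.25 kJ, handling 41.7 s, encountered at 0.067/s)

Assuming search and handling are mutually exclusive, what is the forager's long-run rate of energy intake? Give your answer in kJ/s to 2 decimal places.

R = (0.11×18.4 + 0.098×7.07 + 0.067×9.25) / (1 + 0.11×22.1 + 0.098×7.46 + 0.067×41.7) = 3.337/6.956 = 0.4797 kJ/s.

0.48 kJ/s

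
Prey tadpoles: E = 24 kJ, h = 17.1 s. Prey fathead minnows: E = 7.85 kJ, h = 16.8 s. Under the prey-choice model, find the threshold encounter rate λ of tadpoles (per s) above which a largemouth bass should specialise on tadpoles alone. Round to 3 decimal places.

0.029 per s

The zero-one rule: include fathead minnows iff E₂/h₂ > λE₁/(1+λh₁). Equality gives the switch point.
λE₁h₂ = E₂ + λE₂h₁ ⇒ λ = E₂/(E₁h₂ − E₂h₁) = 7.85/(403.2 − 134.2) = 0.02919 per s.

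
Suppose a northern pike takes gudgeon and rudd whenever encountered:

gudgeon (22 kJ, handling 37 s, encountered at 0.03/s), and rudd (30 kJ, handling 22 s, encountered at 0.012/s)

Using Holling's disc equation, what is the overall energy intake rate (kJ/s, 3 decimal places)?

0.430 kJ/s

Energy encountered per unit search time: 0.03×22 + 0.012×30 = 1.02 kJ/s.
Handling time per unit search time: 0.03×37 + 0.012×22 = 1.374.
Rate = 1.02/(1 + 1.374) = 0.4297 kJ/s.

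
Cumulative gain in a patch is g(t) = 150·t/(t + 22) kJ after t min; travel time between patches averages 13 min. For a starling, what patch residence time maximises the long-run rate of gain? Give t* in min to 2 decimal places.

By the marginal value theorem, leave when the instantaneous gain rate g'(t) equals the habitat-wide average g(t)/(T + t).
g'(t) = 150·22/(t + 22)². Setting 150·22/(t+22)² = 150t/[(t+22)(13+t)] gives 22(13+t) = t(t+22), so t² = 22×13 = 286.
t* = √286 = 16.91 min.

16.91 min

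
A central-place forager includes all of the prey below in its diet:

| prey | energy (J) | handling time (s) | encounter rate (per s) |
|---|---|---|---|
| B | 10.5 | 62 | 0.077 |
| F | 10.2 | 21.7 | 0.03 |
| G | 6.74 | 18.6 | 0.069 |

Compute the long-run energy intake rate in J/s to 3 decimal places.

Energy encountered per unit search time: 0.077×10.5 + 0.03×10.2 + 0.069×6.74 = 1.58 J/s.
Handling time per unit search time: 0.077×62 + 0.03×21.7 + 0.069×18.6 = 6.708.
Rate = 1.58/(1 + 6.708) = 0.2049 J/s.

0.205 J/s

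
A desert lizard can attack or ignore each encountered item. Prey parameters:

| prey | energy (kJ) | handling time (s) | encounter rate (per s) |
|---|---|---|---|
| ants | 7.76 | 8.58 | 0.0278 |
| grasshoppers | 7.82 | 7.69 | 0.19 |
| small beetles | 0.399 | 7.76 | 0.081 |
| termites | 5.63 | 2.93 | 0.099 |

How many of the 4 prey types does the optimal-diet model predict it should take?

Rank by E/h (kJ/s): termites 1.92, grasshoppers 1.02, ants 0.904, small beetles 0.0514. Include each in turn until the next type's E/h falls below the running intake rate.
Rate on top 1: 0.432. grasshoppers: 1.02 > 0.432 → include.
Rate on top 2: 0.7427. ants: 0.904 > 0.7427 → include.
Rate on top 3: 0.7556. small beetles: 0.0514 < 0.7556 → exclude; stop.
Optimal diet: termites, grasshoppers, ants — 3 of 4 types.

3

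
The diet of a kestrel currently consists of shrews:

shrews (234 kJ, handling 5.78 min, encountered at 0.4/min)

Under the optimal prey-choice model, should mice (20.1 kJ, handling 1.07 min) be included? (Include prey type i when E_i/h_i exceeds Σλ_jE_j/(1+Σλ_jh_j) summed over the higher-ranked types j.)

Current rate: (0.4×234)/(1 + 0.4×5.78) = 28.26 kJ/min.
Profitability of mice: 20.1/1.07 = 18.79 kJ/min.
18.79 < 28.26, so adding mice would lower the average — exclude it.

No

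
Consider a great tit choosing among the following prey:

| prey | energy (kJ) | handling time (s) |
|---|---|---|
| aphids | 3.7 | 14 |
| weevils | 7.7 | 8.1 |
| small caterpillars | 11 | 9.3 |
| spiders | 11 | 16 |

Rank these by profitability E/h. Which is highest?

small caterpillars

Profitability E/h (kJ/s): aphids = 3.7/14 = 0.264, weevils = 7.7/8.1 = 0.951, small caterpillars = 11/9.3 = 1.18, spiders = 11/16 = 0.688.
Ranked: small caterpillars > weevils > spiders > aphids.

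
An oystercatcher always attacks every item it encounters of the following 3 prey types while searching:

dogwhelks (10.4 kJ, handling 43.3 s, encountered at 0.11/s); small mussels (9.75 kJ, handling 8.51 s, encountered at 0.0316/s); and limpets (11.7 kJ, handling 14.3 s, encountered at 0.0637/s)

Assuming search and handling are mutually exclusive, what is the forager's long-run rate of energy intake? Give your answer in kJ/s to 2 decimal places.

Energy encountered per unit search time: 0.11×10.4 + 0.0316×9.75 + 0.0637×11.7 = 2.197 kJ/s.
Handling time per unit search time: 0.11×43.3 + 0.0316×8.51 + 0.0637×14.3 = 5.943.
Rate = 2.197/(1 + 5.943) = 0.3165 kJ/s.

0.32 kJ/s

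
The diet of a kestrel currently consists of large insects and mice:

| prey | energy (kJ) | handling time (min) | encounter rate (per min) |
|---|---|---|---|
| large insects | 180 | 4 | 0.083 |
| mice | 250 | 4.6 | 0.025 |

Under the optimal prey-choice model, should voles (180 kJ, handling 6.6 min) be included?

Yes

Current rate: (0.083×180 + 0.025×250)/(1 + 0.083×4 + 0.025×4.6) = 14.64 kJ/min.
voles: E/h = 180/6.6 = 27.27 kJ/min.
27.27 > 14.64, so adding voles raises the average — include it.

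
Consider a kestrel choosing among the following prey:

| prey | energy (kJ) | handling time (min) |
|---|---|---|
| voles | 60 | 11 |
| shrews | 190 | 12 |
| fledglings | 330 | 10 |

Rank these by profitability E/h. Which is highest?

In descending order of E/h:
fledglings: 330/10 = 33 kJ/min
shrews: 190/12 = 15.8 kJ/min
voles: 60/11 = 5.45 kJ/min

fledglings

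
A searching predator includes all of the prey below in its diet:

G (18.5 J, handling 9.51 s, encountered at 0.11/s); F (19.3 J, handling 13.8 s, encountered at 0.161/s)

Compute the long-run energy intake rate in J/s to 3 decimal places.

R = (0.11×18.5 + 0.161×19.3) / (1 + 0.11×9.51 + 0.161×13.8) = 5.142/4.268 = 1.205 J/s.

1.205 J/s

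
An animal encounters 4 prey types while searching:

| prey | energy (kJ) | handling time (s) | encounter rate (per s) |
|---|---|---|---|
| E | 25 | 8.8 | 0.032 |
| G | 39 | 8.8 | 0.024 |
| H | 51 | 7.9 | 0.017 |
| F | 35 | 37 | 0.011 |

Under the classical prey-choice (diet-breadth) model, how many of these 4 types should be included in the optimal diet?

Profitabilities (E/h, kJ/s): H 6.46, G 4.43, E 2.84, F 0.946. Add prey in this order while the next type's profitability exceeds the intake rate on those already taken.
Rate on top 1: 0.7643. G: 4.43 > 0.7643 → include.
Rate on top 2: 1.34. E: 2.84 > 1.34 → include.
Rate on top 3: 1.6. F: 0.946 < 1.6 → exclude; stop.
Optimal diet: H, G, E — 3 of 4 types.

3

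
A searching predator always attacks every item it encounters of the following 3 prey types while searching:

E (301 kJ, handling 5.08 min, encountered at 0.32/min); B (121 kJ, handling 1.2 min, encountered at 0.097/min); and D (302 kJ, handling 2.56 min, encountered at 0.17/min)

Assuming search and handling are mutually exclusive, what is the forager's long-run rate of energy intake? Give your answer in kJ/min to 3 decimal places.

R = Σλ_iE_i / (1 + Σλ_ih_i)
Numerator: 0.32×301 + 0.097×121 + 0.17×302 = 159.4
Denominator: 1 + 0.32×5.08 + 0.097×1.2 + 0.17×2.56 = 3.177
R = 159.4/3.177 = 50.17 kJ/min

50.169 kJ/min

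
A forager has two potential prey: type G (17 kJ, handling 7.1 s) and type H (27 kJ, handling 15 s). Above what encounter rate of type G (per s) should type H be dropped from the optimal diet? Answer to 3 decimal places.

0.427 per s

At the threshold, the rate on type G alone equals the profitability of type H: λ·17/(1 + λ·7.1) = 27/15 = 1.8.
Rearranging, λ(17 − 1.8×7.1) = 1.8, so λ = 1.8/4.22 = 0.4265 per s.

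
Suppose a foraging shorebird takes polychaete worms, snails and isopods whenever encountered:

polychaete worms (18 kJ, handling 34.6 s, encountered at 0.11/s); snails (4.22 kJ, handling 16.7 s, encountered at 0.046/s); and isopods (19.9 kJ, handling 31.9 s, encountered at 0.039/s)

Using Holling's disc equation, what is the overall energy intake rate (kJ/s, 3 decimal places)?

R = Σλ_iE_i / (1 + Σλ_ih_i)
Numerator: 0.11×18 + 0.046×4.22 + 0.039×19.9 = 2.95
Denominator: 1 + 0.11×34.6 + 0.046×16.7 + 0.039×31.9 = 6.818
R = 2.95/6.818 = 0.4327 kJ/s

0.433 kJ/s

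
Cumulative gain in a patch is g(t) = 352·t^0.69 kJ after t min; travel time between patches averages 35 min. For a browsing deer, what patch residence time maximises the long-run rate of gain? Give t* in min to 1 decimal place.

By the marginal value theorem, leave when the instantaneous gain rate g'(t) equals the habitat-wide average g(t)/(T + t).
g'(t) = 0.69·352·t^-0.31. Setting 0.69·352·t^-0.31 = 352·t^0.69/(35+t) gives 0.69(35+t) = t, so 0.31·t = 0.69×35.
t* = 0.69×35/0.31 = 77.9 min.

77.9 min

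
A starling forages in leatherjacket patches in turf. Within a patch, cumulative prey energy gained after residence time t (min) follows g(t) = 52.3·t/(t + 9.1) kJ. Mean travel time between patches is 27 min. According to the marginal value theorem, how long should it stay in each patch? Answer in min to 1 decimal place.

15.7 min

By the marginal value theorem, leave when the instantaneous gain rate g'(t) equals the habitat-wide average g(t)/(T + t).
g'(t) = 52.3·9.1/(t + 9.1)². Setting 52.3·9.1/(t+9.1)² = 52.3t/[(t+9.1)(27+t)] gives 9.1(27+t) = t(t+9.1), so t² = 9.1×27 = 245.7.
t* = √245.7 = 15.67 min.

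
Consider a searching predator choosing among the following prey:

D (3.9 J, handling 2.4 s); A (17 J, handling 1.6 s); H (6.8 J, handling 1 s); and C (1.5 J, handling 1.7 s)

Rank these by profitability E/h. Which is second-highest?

Profitability E/h (J/s): D = 3.9/2.4 = 1.62, A = 17/1.6 = 10.6, H = 6.8/1 = 6.8, C = 1.5/1.7 = 0.882.
Ranked: A > H > D > C.

H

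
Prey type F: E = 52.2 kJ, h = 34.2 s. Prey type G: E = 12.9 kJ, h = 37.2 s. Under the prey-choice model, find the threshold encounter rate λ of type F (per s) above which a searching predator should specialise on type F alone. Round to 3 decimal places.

0.009 per s

Drop type G once their profitability E₂/h₂ falls below the rate achievable on type F alone: E₂/h₂ = λE₁/(1 + λh₁).
Solve for λ: λE₁h₂ = E₂(1 + λh₁) → λ(E₁h₂ − E₂h₁) = E₂ → λ = E₂/(E₁h₂ − E₂h₁).
λ = 12.9/(52.2×37.2 − 12.9×34.2) = 12.9/1501 = 0.008596 per s.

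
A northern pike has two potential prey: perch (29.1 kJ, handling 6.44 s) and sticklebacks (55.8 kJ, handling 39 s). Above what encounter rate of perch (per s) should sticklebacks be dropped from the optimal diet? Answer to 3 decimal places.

0.072 per s

At the threshold, the rate on perch alone equals the profitability of sticklebacks: λ·29.1/(1 + λ·6.44) = 55.8/39 = 1.431.
Rearranging, λ(29.1 − 1.431×6.44) = 1.431, so λ = 1.431/19.89 = 0.07195 per s.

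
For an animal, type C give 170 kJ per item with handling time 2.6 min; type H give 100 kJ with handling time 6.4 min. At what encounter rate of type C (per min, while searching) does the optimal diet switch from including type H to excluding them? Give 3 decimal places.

The zero-one rule: include type H iff E₂/h₂ > λE₁/(1+λh₁). Equality gives the switch point.
λE₁h₂ = E₂ + λE₂h₁ ⇒ λ = E₂/(E₁h₂ − E₂h₁) = 100/(1088 − 260) = 0.1208 per min.

0.121 per min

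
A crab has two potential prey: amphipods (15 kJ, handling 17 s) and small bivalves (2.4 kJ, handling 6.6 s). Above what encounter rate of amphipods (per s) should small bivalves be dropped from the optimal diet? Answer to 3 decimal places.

0.041 per s

At the threshold, the rate on amphipods alone equals the profitability of small bivalves: λ·15/(1 + λ·17) = 2.4/6.6 = 0.3636.
Rearranging, λ(15 − 0.3636×17) = 0.3636, so λ = 0.3636/8.818 = 0.04124 per s.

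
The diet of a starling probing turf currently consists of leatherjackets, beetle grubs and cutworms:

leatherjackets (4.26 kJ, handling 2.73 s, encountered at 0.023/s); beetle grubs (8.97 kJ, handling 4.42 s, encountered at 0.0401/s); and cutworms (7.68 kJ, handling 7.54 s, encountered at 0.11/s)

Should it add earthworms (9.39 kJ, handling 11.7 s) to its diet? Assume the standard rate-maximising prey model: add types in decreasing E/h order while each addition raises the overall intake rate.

Yes

On leatherjackets, beetle grubs and cutworms alone, R = ΣλE/(1+Σλh) = 1.302/2.069 = 0.6294 kJ/s.
Profitability of earthworms: 9.39/11.7 = 0.8026 kJ/s.
0.8026 > 0.6294, so adding earthworms raises the average — include it.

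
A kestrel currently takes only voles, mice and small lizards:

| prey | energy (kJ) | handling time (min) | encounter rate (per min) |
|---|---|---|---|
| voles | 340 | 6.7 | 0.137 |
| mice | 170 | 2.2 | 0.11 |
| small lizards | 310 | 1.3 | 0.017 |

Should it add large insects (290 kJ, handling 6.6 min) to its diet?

Yes

Intake rate on the current diet: R = (0.137×340 + 0.11×170 + 0.017×310) / (1 + 0.137×6.7 + 0.11×2.2 + 0.017×1.3) = 70.55/2.182 = 32.33 kJ/min.
Profitability of large insects: 290/6.6 = 43.94 kJ/min.
43.94 > 32.33, so adding large insects raises the average — include it.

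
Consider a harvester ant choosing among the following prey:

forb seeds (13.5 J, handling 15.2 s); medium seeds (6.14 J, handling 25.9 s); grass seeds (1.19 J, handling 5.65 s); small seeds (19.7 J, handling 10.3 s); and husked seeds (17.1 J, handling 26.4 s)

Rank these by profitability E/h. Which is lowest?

grass seeds

Profitability E/h (J/s): forb seeds = 13.5/15.2 = 0.888, medium seeds = 6.14/25.9 = 0.237, grass seeds = 1.19/5.65 = 0.211, small seeds = 19.7/10.3 = 1.91, husked seeds = 17.1/26.4 = 0.648.
Ranked: small seeds > forb seeds > husked seeds > medium seeds > grass seeds.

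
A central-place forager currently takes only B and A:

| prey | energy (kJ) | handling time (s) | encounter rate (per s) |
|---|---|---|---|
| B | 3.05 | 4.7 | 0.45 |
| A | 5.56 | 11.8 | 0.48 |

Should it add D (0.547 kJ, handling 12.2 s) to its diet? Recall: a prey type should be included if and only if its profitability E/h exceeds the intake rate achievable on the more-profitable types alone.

Current rate: (0.45×3.05 + 0.48×5.56)/(1 + 0.45×4.7 + 0.48×11.8) = 0.4603 kJ/s.
Profitability of D: 0.547/12.2 = 0.04484 kJ/s.
Since 0.04484 < R, time spent handling D is better spent searching.

No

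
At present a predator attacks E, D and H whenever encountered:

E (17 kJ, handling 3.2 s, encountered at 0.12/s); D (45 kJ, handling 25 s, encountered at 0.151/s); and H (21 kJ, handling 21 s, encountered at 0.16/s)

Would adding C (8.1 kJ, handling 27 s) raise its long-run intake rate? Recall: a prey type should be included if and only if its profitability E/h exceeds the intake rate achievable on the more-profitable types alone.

On E, D and H alone, R = ΣλE/(1+Σλh) = 12.2/8.519 = 1.432 kJ/s.
Profitability of C: 8.1/27 = 0.3 kJ/s.
0.3 < 1.432, so adding C would lower the average — exclude it.

No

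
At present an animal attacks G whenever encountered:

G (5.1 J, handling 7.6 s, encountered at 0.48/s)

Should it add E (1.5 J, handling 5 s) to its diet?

No

Current rate: (0.48×5.1)/(1 + 0.48×7.6) = 0.5267 J/s.
Profitability of E: 1.5/5 = 0.3 J/s.
Since 0.3 < R, time spent handling E is better spent searching.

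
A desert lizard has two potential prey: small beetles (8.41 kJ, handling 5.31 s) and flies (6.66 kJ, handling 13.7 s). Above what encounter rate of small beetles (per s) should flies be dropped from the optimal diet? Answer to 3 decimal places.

The zero-one rule: include flies iff E₂/h₂ > λE₁/(1+λh₁). Equality gives the switch point.
λE₁h₂ = E₂ + λE₂h₁ ⇒ λ = E₂/(E₁h₂ − E₂h₁) = 6.66/(115.2 − 35.36) = 0.0834 per s.

0.083 per s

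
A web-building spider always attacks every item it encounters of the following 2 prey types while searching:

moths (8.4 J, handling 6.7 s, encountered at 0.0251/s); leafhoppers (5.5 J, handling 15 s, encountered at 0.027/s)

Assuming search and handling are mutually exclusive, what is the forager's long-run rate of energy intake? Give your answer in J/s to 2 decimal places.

R = Σλ_iE_i / (1 + Σλ_ih_i)
Numerator: 0.0251×8.4 + 0.027×5.5 = 0.3593
Denominator: 1 + 0.0251×6.7 + 0.027×15 = 1.573
R = 0.3593/1.573 = 0.2284 J/s

0.23 J/s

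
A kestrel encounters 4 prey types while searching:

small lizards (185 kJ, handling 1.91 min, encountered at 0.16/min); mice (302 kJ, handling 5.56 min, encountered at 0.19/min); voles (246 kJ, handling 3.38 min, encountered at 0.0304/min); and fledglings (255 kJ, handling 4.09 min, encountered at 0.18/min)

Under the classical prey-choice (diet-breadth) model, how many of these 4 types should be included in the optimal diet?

Rank by E/h (kJ/min): small lizards 96.9, voles 72.8, fledglings 62.3, mice 54.3. Include each in turn until the next type's E/h falls below the running intake rate.
Rate on top 1: 22.67. voles: 72.8 > 22.67 → include.
Rate on top 2: 26.33. fledglings: 62.3 > 26.33 → include.
Rate on top 3: 38.69. mice: 54.3 > 38.69 → include.
Optimal diet: small lizards, voles, fledglings, mice — 4 of 4 types.

4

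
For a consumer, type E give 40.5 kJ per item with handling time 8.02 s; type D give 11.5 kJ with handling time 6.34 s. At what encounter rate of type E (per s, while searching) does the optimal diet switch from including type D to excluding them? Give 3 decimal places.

The zero-one rule: include type D iff E₂/h₂ > λE₁/(1+λh₁). Equality gives the switch point.
λE₁h₂ = E₂ + λE₂h₁ ⇒ λ = E₂/(E₁h₂ − E₂h₁) = 11.5/(256.8 − 92.23) = 0.06989 per s.

0.070 per s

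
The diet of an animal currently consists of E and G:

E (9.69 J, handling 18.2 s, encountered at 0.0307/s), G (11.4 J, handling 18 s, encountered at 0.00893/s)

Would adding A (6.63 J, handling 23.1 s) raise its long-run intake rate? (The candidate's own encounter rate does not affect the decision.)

Current rate: (0.0307×9.69 + 0.00893×11.4)/(1 + 0.0307×18.2 + 0.00893×18) = 0.2322 J/s.
Profitability of A: 6.63/23.1 = 0.287 J/s.
0.287 > 0.2322, so adding A raises the average — include it.

Yes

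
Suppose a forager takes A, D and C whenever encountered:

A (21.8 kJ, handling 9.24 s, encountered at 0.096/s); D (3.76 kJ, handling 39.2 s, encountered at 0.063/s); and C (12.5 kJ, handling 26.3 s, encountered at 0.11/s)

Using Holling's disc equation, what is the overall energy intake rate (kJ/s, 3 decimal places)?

0.511 kJ/s

Energy encountered per unit search time: 0.096×21.8 + 0.063×3.76 + 0.11×12.5 = 3.705 kJ/s.
Handling time per unit search time: 0.096×9.24 + 0.063×39.2 + 0.11×26.3 = 6.25.
Rate = 3.705/(1 + 6.25) = 0.511 kJ/s.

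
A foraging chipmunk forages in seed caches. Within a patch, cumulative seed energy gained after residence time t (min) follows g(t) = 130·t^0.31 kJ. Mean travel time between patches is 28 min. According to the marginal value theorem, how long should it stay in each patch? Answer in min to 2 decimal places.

Maximise g(t)/(T+t): set derivative to zero → g'(t)(T+t) = g(t).
g'(t) = 0.31·130·t^-0.69. Setting 0.31·130·t^-0.69 = 130·t^0.31/(28+t) gives 0.31(28+t) = t, so 0.69·t = 0.31×28.
t* = 0.31×28/0.69 = 12.58 min.

12.58 min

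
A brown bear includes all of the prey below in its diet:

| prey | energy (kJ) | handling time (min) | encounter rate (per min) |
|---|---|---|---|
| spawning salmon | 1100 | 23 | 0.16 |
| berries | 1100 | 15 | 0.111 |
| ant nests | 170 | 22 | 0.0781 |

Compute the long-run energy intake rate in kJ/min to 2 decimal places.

38.62 kJ/min

R = (0.16×1100 + 0.111×1100 + 0.0781×170) / (1 + 0.16×23 + 0.111×15 + 0.0781×22) = 311.4/8.063 = 38.62 kJ/min.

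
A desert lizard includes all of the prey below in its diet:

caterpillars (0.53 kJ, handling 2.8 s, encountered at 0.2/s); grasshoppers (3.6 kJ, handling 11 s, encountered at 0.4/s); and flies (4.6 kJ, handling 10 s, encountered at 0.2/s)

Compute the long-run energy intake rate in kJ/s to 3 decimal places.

0.310 kJ/s

R = Σλ_iE_i / (1 + Σλ_ih_i)
Numerator: 0.2×0.53 + 0.4×3.6 + 0.2×4.6 = 2.466
Denominator: 1 + 0.2×2.8 + 0.4×11 + 0.2×10 = 7.96
R = 2.466/7.96 = 0.3098 kJ/s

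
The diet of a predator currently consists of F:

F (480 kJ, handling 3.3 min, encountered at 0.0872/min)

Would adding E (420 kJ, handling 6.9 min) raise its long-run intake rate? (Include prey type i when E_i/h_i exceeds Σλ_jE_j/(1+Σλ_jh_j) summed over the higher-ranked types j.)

On F alone, R = ΣλE/(1+Σλh) = 41.86/1.288 = 32.5 kJ/min.
E: E/h = 420/6.9 = 60.87 kJ/min.
60.87 > 32.5, so adding E raises the average — include it.

Yes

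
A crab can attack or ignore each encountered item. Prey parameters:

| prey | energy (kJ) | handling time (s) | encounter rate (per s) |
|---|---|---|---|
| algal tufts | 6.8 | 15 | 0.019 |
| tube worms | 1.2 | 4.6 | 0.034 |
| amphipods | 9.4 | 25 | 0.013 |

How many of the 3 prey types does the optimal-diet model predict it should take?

E/h in descending order: algal tufts 0.453, amphipods 0.376, tube worms 0.261 kJ/s. The optimal diet is the largest prefix of this list for which every included type satisfies E_i/h_i > R on the types above it.
Rate on top 1: 0.1005. amphipods: 0.376 > 0.1005 → include.
Rate on top 2: 0.1561. tube worms: 0.261 > 0.1561 → include.
Optimal diet: algal tufts, amphipods, tube worms — 3 of 3 types.

3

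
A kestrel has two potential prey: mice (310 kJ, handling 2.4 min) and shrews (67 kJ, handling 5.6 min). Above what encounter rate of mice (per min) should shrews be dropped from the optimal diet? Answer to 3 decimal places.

0.043 per min

The zero-one rule: include shrews iff E₂/h₂ > λE₁/(1+λh₁). Equality gives the switch point.
λE₁h₂ = E₂ + λE₂h₁ ⇒ λ = E₂/(E₁h₂ − E₂h₁) = 67/(1736 − 160.8) = 0.04253 per min.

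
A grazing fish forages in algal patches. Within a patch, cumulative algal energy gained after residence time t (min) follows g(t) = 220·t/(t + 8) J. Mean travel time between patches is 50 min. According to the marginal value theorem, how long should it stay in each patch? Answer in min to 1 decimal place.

Maximise g(t)/(T+t): set derivative to zero → g'(t)(T+t) = g(t).
g'(t) = 220·8/(t + 8)². Setting 220·8/(t+8)² = 220t/[(t+8)(50+t)] gives 8(50+t) = t(t+8), so t² = 8×50 = 400.
t* = √400 = 20 min.

20.0 min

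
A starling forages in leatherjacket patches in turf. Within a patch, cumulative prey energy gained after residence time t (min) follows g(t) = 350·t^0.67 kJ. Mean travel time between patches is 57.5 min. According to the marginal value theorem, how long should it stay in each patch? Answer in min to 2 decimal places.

116.74 min

Optimal t* satisfies g'(t*) = g(t*)/(T + t*).
g'(t) = 0.67·350·t^-0.33. Setting 0.67·350·t^-0.33 = 350·t^0.67/(57.5+t) gives 0.67(57.5+t) = t, so 0.33·t = 0.67×57.5.
t* = 0.67×57.5/0.33 = 116.7 min.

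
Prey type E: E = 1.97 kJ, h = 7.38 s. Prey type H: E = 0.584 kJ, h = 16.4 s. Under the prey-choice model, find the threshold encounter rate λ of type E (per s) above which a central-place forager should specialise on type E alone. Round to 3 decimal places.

At the threshold, the rate on type E alone equals the profitability of type H: λ·1.97/(1 + λ·7.38) = 0.584/16.4 = 0.03561.
Rearranging, λ(1.97 − 0.03561×7.38) = 0.03561, so λ = 0.03561/1.707 = 0.02086 per s.

0.021 per s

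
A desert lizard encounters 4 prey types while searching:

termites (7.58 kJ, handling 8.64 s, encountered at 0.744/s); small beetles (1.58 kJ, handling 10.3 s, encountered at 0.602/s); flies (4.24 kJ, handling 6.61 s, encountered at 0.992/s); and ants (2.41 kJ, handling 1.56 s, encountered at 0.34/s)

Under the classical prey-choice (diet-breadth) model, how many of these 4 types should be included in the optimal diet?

2

Rank by E/h (kJ/s): ants 1.54, termites 0.877, flies 0.641, small beetles 0.153. Include each in turn until the next type's E/h falls below the running intake rate.
Rate on top 1: 0.5354. termites: 0.877 > 0.5354 → include.
Rate on top 2: 0.8116. flies: 0.641 < 0.8116 → exclude; stop.
Optimal diet: ants, termites — 2 of 4 types.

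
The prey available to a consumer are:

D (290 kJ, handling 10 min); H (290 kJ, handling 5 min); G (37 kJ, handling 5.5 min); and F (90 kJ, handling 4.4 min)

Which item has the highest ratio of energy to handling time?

H

Profitability E/h (kJ/min): D = 290/10 = 29, H = 290/5 = 58, G = 37/5.5 = 6.73, F = 90/4.4 = 20.5.
Ranked: H > D > F > G.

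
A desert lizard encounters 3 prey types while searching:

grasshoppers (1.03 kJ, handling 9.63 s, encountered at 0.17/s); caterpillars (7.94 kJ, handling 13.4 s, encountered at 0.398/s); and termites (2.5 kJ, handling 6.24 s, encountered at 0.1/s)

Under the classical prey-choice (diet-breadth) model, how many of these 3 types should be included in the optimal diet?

E/h in descending order: caterpillars 0.593, termites 0.401, grasshoppers 0.107 kJ/s. The optimal diet is the largest prefix of this list for which every included type satisfies E_i/h_i > R on the types above it.
Rate on top 1: 0.499. termites: 0.401 < 0.499 → exclude; stop.
Optimal diet: caterpillars — 1 of 3 types.

1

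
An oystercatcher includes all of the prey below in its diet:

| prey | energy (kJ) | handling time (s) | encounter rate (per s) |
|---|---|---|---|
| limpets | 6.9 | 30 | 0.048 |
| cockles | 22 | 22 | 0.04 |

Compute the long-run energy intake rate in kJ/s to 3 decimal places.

R = (0.048×6.9 + 0.04×22) / (1 + 0.048×30 + 0.04×22) = 1.211/3.32 = 0.3648 kJ/s.

0.365 kJ/s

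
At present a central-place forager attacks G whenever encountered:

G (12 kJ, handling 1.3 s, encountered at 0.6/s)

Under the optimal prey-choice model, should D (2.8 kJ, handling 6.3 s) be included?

Intake rate on the current diet: R = (0.6×12) / (1 + 0.6×1.3) = 7.2/1.78 = 4.045 kJ/s.
D: E/h = 2.8/6.3 = 0.4444 kJ/s.
0.4444 < 4.045, so adding D would lower the average — exclude it.

No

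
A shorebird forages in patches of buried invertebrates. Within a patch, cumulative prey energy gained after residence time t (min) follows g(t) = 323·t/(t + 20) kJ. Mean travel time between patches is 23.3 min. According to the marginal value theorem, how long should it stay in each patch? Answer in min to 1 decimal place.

Optimal t* satisfies g'(t*) = g(t*)/(T + t*).
g'(t) = 323·20/(t + 20)². Setting 323·20/(t+20)² = 323t/[(t+20)(23.3+t)] gives 20(23.3+t) = t(t+20), so t² = 20×23.3 = 466.
t* = √466 = 21.59 min.

21.6 min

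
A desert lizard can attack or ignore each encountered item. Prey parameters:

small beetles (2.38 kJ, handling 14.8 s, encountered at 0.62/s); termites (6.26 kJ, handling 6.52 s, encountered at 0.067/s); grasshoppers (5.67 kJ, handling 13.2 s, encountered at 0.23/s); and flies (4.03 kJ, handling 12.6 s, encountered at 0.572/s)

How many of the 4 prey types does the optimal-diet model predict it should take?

2

E/h in descending order: termites 0.96, grasshoppers 0.43, flies 0.32, small beetles 0.161 kJ/s. The optimal diet is the largest prefix of this list for which every included type satisfies E_i/h_i > R on the types above it.
Rate on top 1: 0.2919. grasshoppers: 0.43 > 0.2919 → include.
Rate on top 2: 0.3853. flies: 0.32 < 0.3853 → exclude; stop.
Optimal diet: termites, grasshoppers — 2 of 4 types.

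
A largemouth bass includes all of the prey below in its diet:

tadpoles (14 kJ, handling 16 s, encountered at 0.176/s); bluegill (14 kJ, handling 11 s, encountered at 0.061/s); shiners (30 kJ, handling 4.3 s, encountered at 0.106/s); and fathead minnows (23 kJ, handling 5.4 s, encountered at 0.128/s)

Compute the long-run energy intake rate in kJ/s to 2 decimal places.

R = Σλ_iE_i / (1 + Σλ_ih_i)
Numerator: 0.176×14 + 0.061×14 + 0.106×30 + 0.128×23 = 9.442
Denominator: 1 + 0.176×16 + 0.061×11 + 0.106×4.3 + 0.128×5.4 = 5.634
R = 9.442/5.634 = 1.676 kJ/s

1.68 kJ/s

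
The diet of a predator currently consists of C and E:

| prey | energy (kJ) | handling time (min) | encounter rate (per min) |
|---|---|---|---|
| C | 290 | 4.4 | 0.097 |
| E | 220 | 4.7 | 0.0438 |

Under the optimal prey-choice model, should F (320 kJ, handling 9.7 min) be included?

Yes

Intake rate on the current diet: R = (0.097×290 + 0.0438×220) / (1 + 0.097×4.4 + 0.0438×4.7) = 37.77/1.633 = 23.13 kJ/min.
F: E/h = 320/9.7 = 32.99 kJ/min.
Since 32.99 > R, including F increases the long-run rate.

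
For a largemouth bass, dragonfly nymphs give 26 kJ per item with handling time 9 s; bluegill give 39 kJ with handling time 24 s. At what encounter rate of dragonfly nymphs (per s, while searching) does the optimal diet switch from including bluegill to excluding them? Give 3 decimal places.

0.143 per s

At the threshold, the rate on dragonfly nymphs alone equals the profitability of bluegill: λ·26/(1 + λ·9) = 39/24 = 1.625.
Rearranging, λ(26 − 1.625×9) = 1.625, so λ = 1.625/11.38 = 0.1429 per s.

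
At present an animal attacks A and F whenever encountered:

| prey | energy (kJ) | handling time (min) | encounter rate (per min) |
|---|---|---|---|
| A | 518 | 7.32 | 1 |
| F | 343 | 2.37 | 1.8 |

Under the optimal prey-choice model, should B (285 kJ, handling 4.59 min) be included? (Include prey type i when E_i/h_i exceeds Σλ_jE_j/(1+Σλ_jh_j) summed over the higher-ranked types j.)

Current rate: (1×518 + 1.8×343)/(1 + 1×7.32 + 1.8×2.37) = 90.21 kJ/min.
Profitability of B: 285/4.59 = 62.09 kJ/min.
62.09 < 90.21, so adding B would lower the average — exclude it.

No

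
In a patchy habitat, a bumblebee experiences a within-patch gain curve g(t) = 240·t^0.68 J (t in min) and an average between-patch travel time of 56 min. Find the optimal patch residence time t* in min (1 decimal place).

119.0 min

Maximise g(t)/(T+t): set derivative to zero → g'(t)(T+t) = g(t).
g'(t) = 0.68·240·t^-0.32. Setting 0.68·240·t^-0.32 = 240·t^0.68/(56+t) gives 0.68(56+t) = t, so 0.32·t = 0.68×56.
t* = 0.68×56/0.32 = 119 min.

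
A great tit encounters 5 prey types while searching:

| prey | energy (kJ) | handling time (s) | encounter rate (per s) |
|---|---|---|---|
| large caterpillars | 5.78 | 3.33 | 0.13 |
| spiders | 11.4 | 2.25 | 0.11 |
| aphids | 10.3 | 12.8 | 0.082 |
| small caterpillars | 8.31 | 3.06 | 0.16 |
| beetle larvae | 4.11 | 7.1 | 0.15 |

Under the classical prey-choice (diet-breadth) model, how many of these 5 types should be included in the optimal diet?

E/h in descending order: spiders 5.07, small caterpillars 2.72, large caterpillars 1.74, aphids 0.805, beetle larvae 0.579 kJ/s. The optimal diet is the largest prefix of this list for which every included type satisfies E_i/h_i > R on the types above it.
Rate on top 1: 1.005. small caterpillars: 2.72 > 1.005 → include.
Rate on top 2: 1.487. large caterpillars: 1.74 > 1.487 → include.
Rate on top 3: 1.537. aphids: 0.805 < 1.537 → exclude; stop.
Optimal diet: spiders, small caterpillars, large caterpillars — 3 of 5 types.

3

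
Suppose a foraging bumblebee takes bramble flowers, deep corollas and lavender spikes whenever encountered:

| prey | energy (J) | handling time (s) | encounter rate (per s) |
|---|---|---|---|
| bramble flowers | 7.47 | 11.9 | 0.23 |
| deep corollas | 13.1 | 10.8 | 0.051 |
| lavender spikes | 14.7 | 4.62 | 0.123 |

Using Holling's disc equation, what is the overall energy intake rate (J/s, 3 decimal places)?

R = (0.23×7.47 + 0.051×13.1 + 0.123×14.7) / (1 + 0.23×11.9 + 0.051×10.8 + 0.123×4.62) = 4.194/4.856 = 0.8637 J/s.

0.864 J/s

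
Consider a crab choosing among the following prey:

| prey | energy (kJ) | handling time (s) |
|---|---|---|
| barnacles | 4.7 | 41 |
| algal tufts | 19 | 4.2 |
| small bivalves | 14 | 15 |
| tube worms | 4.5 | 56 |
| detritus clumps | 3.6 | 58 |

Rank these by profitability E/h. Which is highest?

algal tufts

In descending order of E/h:
algal tufts: 19/4.2 = 4.52 kJ/s
small bivalves: 14/15 = 0.933 kJ/s
barnacles: 4.7/41 = 0.115 kJ/s
tube worms: 4.5/56 = 0.0804 kJ/s
detritus clumps: 3.6/58 = 0.0621 kJ/s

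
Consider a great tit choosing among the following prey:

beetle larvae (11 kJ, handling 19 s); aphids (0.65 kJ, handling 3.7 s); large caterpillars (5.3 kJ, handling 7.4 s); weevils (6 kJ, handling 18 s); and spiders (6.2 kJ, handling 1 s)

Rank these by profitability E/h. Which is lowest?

aphids

In descending order of E/h:
spiders: 6.2/1 = 6.2 kJ/s
large caterpillars: 5.3/7.4 = 0.716 kJ/s
beetle larvae: 11/19 = 0.579 kJ/s
weevils: 6/18 = 0.333 kJ/s
aphids: 0.65/3.7 = 0.176 kJ/s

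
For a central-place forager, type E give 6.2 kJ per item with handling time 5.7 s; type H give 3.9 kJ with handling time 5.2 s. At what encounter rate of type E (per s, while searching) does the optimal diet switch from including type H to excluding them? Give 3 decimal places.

0.390 per s

The zero-one rule: include type H iff E₂/h₂ > λE₁/(1+λh₁). Equality gives the switch point.
λE₁h₂ = E₂ + λE₂h₁ ⇒ λ = E₂/(E₁h₂ − E₂h₁) = 3.9/(32.24 − 22.23) = 0.3896 per s.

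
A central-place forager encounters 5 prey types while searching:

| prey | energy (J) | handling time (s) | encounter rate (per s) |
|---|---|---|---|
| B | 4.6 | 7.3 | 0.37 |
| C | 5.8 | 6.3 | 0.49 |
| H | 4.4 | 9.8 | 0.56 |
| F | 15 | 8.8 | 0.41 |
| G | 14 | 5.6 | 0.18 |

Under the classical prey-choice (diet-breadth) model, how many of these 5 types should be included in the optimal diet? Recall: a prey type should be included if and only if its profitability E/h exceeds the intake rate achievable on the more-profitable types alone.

2

Profitabilities (E/h, J/s): G 2.5, F 1.7, C 0.921, B 0.63, H 0.449. Add prey in this order while the next type's profitability exceeds the intake rate on those already taken.
Rate on top 1: 1.255. F: 1.7 > 1.255 → include.
Rate on top 2: 1.544. C: 0.921 < 1.544 → exclude; stop.
Optimal diet: G, F — 2 of 5 types.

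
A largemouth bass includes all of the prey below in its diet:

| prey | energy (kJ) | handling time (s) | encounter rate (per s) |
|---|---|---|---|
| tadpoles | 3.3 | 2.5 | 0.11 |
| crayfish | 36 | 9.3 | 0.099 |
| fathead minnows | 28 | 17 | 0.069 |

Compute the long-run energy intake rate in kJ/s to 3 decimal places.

1.739 kJ/s

R = (0.11×3.3 + 0.099×36 + 0.069×28) / (1 + 0.11×2.5 + 0.099×9.3 + 0.069×17) = 5.859/3.369 = 1.739 kJ/s.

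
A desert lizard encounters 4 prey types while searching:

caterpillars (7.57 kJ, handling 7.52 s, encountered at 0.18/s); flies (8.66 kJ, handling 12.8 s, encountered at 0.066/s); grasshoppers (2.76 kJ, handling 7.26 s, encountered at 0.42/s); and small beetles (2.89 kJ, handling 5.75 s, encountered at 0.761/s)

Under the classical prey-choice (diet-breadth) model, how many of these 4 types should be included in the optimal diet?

2

Rank by E/h (kJ/s): caterpillars 1.01, flies 0.677, small beetles 0.503, grasshoppers 0.38. Include each in turn until the next type's E/h falls below the running intake rate.
Rate on top 1: 0.5789. flies: 0.677 > 0.5789 → include.
Rate on top 2: 0.6047. small beetles: 0.503 < 0.6047 → exclude; stop.
Optimal diet: caterpillars, flies — 2 of 4 types.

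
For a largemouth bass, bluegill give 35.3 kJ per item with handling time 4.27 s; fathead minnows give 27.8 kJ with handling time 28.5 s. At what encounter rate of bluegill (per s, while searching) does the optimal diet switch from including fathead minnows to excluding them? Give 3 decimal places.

0.031 per s

At the threshold, the rate on bluegill alone equals the profitability of fathead minnows: λ·35.3/(1 + λ·4.27) = 27.8/28.5 = 0.9754.
Rearranging, λ(35.3 − 0.9754×4.27) = 0.9754, so λ = 0.9754/31.13 = 0.03133 per s.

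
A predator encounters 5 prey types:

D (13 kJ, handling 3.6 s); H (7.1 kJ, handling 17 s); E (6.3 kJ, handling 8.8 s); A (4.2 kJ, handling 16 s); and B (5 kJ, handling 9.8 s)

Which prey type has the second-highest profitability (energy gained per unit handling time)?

E

Profitability E/h (kJ/s): D = 13/3.6 = 3.61, H = 7.1/17 = 0.418, E = 6.3/8.8 = 0.716, A = 4.2/16 = 0.263, B = 5/9.8 = 0.51.
Ranked: D > E > B > H > A.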